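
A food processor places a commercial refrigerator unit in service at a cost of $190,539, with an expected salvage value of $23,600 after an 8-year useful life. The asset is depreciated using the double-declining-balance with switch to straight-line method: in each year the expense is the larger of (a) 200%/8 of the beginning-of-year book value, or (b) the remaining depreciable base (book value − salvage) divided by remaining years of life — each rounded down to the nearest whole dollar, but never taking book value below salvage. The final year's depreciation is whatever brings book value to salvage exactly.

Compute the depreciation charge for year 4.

Depreciable base = $190,539 − $23,600 = $166,939.
Year 1: DB = ⌊$190,539 × 200%/8⌋ = $47,634; SL = ⌊$166,939/8⌋ = $20,867 → take DB $47,634. Book value $142,905.
Year 2: DB = ⌊$142,905 × 200%/8⌋ = $35,726; SL = ⌊$119,305/7⌋ = $17,043 → take DB $35,726. Book value $107,179.
Year 3: DB = ⌊$107,179 × 200%/8⌋ = $26,794; SL = ⌊$83,579/6⌋ = $13,929 → take DB $26,794. Book value $80,385.
Year 4: DB = ⌊$80,385 × 200%/8⌋ = $20,096; SL = ⌊$56,785/5⌋ = $11,357 → take DB $20,096. Book value $60,289.

$20,096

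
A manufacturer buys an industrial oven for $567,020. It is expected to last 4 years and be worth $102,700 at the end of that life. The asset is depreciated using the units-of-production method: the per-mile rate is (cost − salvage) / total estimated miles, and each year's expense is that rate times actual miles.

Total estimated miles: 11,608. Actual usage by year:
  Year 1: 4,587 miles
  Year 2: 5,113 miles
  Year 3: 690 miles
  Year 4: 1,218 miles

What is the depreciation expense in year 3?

Depreciable base = $567,020 − $102,700 = $464,320.
Rate = $464,320 / 11,608 miles = $40 per mile.
Year 1: 4,587 × $40 = $183,480. Book value $383,540.
Year 2: 5,113 × $40 = $204,520. Book value $179,020.
Year 3: 690 × $40 = $27,600. Book value $151,420.

$27,600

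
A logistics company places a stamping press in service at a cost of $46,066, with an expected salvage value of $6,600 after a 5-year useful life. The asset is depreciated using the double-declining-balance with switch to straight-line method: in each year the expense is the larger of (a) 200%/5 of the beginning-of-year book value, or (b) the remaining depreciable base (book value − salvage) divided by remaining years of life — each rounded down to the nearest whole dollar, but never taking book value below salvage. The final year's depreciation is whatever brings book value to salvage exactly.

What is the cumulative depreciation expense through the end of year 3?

$36,115

Depreciable base = $46,066 − $6,600 = $39,466.
Year 1: DB = ⌊$46,066 × 200%/5⌋ = $18,426; SL = ⌊$39,466/5⌋ = $7,893 → take DB $18,426. Book value $27,640.
Year 2: DB = ⌊$27,640 × 200%/5⌋ = $11,056; SL = ⌊$21,040/4⌋ = $5,260 → take DB $11,056. Book value $16,584.
Year 3: DB = ⌊$16,584 × 200%/5⌋ = $6,633; SL = ⌊$9,984/3⌋ = $3,328 → take DB $6,633. Book value $9,951.
Accumulated through year 3 = $46,066 − $9,951 = $36,115.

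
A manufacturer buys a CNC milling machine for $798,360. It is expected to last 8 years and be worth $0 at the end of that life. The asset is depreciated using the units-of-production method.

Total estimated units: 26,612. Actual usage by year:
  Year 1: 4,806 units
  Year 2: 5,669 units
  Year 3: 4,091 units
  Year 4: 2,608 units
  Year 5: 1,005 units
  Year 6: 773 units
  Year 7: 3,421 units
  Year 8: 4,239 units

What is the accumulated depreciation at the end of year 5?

Depreciable base = $798,360 − $0 = $798,360.
Rate = $798,360 / 26,612 units = $30 per unit.
Year 1: 4,806 × $30 = $144,180. Book value $654,180.
Year 2: 5,669 × $30 = $170,070. Book value $484,110.
Year 3: 4,091 × $30 = $122,730. Book value $361,380.
Year 4: 2,608 × $30 = $78,240. Book value $283,140.
Year 5: 1,005 × $30 = $30,150. Book value $252,990.
Accumulated through year 5 = $798,360 − $252,990 = $545,370.

$545,370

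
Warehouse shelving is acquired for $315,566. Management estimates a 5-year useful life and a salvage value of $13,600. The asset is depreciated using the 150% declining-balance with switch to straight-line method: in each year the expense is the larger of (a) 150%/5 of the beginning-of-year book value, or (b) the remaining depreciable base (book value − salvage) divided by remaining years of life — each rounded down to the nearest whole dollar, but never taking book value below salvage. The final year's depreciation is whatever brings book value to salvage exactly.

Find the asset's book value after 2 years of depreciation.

$154,628

Depreciable base = $315,566 − $13,600 = $301,966.
Year 1: DB = ⌊$315,566 × 150%/5⌋ = $94,669; SL = ⌊$301,966/5⌋ = $60,393 → take DB $94,669. Book value $220,897.
Year 2: DB = ⌊$220,897 × 150%/5⌋ = $66,269; SL = ⌊$207,297/4⌋ = $51,824 → take DB $66,269. Book value $154,628.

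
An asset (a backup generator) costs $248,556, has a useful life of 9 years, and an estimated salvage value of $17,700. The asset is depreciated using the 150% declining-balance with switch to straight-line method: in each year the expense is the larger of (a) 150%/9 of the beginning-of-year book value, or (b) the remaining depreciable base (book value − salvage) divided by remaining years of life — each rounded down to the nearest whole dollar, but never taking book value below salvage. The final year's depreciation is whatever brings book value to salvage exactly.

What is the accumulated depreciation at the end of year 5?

$149,121

Depreciable base = $248,556 − $17,700 = $230,856.
Year 1: DB = ⌊$248,556 × 150%/9⌋ = $41,426; SL = ⌊$230,856/9⌋ = $25,650 → take DB $41,426. Book value $207,130.
Year 2: DB = ⌊$207,130 × 150%/9⌋ = $34,521; SL = ⌊$189,430/8⌋ = $23,678 → take DB $34,521. Book value $172,609.
Year 3: DB = ⌊$172,609 × 150%/9⌋ = $28,768; SL = ⌊$154,909/7⌋ = $22,129 → take DB $28,768. Book value $143,841.
Year 4: DB = ⌊$143,841 × 150%/9⌋ = $23,973; SL = ⌊$126,141/6⌋ = $21,023 → take DB $23,973. Book value $119,868.
Year 5: DB = ⌊$119,868 × 150%/9⌋ = $19,978; SL = ⌊$102,168/5⌋ = $20,433 → take SL $20,433. Book value $99,435.
Accumulated through year 5 = $248,556 − $99,435 = $149,121.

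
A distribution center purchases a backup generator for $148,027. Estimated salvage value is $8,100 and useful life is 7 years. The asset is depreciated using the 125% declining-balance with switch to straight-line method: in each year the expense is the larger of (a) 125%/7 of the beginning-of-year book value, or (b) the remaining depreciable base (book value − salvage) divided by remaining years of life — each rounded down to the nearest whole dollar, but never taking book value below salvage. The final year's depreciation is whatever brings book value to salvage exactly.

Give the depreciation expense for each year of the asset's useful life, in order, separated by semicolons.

Depreciable base = $148,027 − $8,100 = $139,927.
Year 1: DB = ⌊$148,027 × 125%/7⌋ = $26,433; SL = ⌊$139,927/7⌋ = $19,989 → take DB $26,433. Book value $121,594.
Year 2: DB = ⌊$121,594 × 125%/7⌋ = $21,713; SL = ⌊$113,494/6⌋ = $18,915 → take DB $21,713. Book value $99,881.
Year 3: DB = ⌊$99,881 × 125%/7⌋ = $17,835; SL = ⌊$91,781/5⌋ = $18,356 → take SL $18,356. Book value $81,525.
Year 4: DB = ⌊$81,525 × 125%/7⌋ = $14,558; SL = ⌊$73,425/4⌋ = $18,356 → take SL $18,356. Book value $63,169.
Year 5: DB = ⌊$63,169 × 125%/7⌋ = $11,280; SL = ⌊$55,069/3⌋ = $18,356 → take SL $18,356. Book value $44,813.
Year 6: DB = ⌊$44,813 × 125%/7⌋ = $8,002; SL = ⌊$36,713/2⌋ = $18,356 → take SL $18,356. Book value $26,457.
Year 7 (final): $26,457 − $8,100 = $18,357. Book value $8,100.

$26,433; $21,713; $18,356; $18,356; $18,356; $18,356; $18,357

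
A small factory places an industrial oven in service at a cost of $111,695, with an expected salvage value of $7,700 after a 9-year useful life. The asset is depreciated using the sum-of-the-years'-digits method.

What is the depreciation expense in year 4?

Depreciable base = $111,695 − $7,700 = $103,995.
Sum of the years' digits = 9+8+7+6+5+4+3+2+1 = 45.
Year 1: $103,995 × 9/45 = $20,799. Book value $90,896.
Year 2: $103,995 × 8/45 = $18,488. Book value $72,408.
Year 3: $103,995 × 7/45 = $16,177. Book value $56,231.
Year 4: $103,995 × 6/45 = $13,866. Book value $42,365.

$13,866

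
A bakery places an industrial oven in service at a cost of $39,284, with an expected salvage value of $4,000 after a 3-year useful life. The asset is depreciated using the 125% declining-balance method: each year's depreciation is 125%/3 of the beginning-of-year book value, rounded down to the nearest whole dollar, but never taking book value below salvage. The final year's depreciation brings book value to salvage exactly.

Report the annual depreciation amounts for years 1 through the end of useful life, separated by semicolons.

Depreciable base = $39,284 − $4,000 = $35,284.
Year 1: ⌊$39,284 × 125%/3⌋ = $16,368. Book value $22,916.
Year 2: ⌊$22,916 × 125%/3⌋ = $9,548. Book value $13,368.
Year 3 (final): $13,368 − $4,000 = $9,368. Book value $4,000.

$16,368; $9,548; $9,368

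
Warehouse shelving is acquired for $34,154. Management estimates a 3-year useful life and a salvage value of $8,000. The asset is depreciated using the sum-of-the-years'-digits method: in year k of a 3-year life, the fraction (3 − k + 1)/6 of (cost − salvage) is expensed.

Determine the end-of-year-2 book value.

Depreciable base = $34,154 − $8,000 = $26,154.
Sum of the years' digits = 3+2+1 = 6.
Year 1: $26,154 × 3/6 = $13,077. Book value $21,077.
Year 2: $26,154 × 2/6 = $8,718. Book value $12,359.

$12,359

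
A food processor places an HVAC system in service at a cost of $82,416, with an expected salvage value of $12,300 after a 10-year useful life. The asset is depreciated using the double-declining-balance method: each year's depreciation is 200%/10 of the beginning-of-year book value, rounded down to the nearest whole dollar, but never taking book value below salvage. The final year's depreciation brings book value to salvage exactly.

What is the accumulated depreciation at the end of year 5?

Depreciable base = $82,416 − $12,300 = $70,116.
Year 1: ⌊$82,416 × 200%/10⌋ = $16,483. Book value $65,933.
Year 2: ⌊$65,933 × 200%/10⌋ = $13,186. Book value $52,747.
Year 3: ⌊$52,747 × 200%/10⌋ = $10,549. Book value $42,198.
Year 4: ⌊$42,198 × 200%/10⌋ = $8,439. Book value $33,759.
Year 5: ⌊$33,759 × 200%/10⌋ = $6,751. Book value $27,008.
Accumulated through year 5 = $82,416 − $27,008 = $55,408.

$55,408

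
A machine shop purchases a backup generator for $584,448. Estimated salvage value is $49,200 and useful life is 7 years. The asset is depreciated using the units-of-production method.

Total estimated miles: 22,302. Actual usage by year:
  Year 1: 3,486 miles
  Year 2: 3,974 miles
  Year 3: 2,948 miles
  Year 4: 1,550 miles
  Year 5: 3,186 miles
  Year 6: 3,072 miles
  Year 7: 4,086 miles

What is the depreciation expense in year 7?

$98,064

Depreciable base = $584,448 − $49,200 = $535,248.
Rate = $535,248 / 22,302 miles = $24 per mile.
Year 1: 3,486 × $24 = $83,664. Book value $500,784.
Year 2: 3,974 × $24 = $95,376. Book value $405,408.
Year 3: 2,948 × $24 = $70,752. Book value $334,656.
Year 4: 1,550 × $24 = $37,200. Book value $297,456.
Year 5: 3,186 × $24 = $76,464. Book value $220,992.
Year 6: 3,072 × $24 = $73,728. Book value $147,264.
Year 7: 4,086 × $24 = $98,064. Book value $49,200.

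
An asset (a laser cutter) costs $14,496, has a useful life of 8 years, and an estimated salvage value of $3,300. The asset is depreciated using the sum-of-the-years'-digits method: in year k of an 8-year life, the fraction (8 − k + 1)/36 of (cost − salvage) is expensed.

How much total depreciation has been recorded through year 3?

$6,531

Depreciable base = $14,496 − $3,300 = $11,196.
Sum of the years' digits = 8+7+6+5+4+3+2+1 = 36.
Year 1: $11,196 × 8/36 = $2,488. Book value $12,008.
Year 2: $11,196 × 7/36 = $2,177. Book value $9,831.
Year 3: $11,196 × 6/36 = $1,866. Book value $7,965.
Accumulated through year 3 = $14,496 − $7,965 = $6,531.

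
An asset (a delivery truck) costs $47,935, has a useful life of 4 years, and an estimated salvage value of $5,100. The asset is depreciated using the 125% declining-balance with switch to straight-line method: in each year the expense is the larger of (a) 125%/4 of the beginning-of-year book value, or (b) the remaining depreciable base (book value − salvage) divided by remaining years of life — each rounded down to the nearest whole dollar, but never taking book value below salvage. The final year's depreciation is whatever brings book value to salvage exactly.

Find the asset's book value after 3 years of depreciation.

$13,879

Depreciable base = $47,935 − $5,100 = $42,835.
Year 1: DB = ⌊$47,935 × 125%/4⌋ = $14,979; SL = ⌊$42,835/4⌋ = $10,708 → take DB $14,979. Book value $32,956.
Year 2: DB = ⌊$32,956 × 125%/4⌋ = $10,298; SL = ⌊$27,856/3⌋ = $9,285 → take DB $10,298. Book value $22,658.
Year 3: DB = ⌊$22,658 × 125%/4⌋ = $7,080; SL = ⌊$17,558/2⌋ = $8,779 → take SL $8,779. Book value $13,879.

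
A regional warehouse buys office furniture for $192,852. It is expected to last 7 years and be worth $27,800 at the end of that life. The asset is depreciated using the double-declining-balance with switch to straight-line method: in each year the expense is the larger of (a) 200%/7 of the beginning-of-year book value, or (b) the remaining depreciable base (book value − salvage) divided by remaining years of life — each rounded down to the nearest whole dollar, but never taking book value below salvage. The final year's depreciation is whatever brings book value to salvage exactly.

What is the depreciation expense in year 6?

Depreciable base = $192,852 − $27,800 = $165,052.
Year 1: DB = ⌊$192,852 × 200%/7⌋ = $55,100; SL = ⌊$165,052/7⌋ = $23,578 → take DB $55,100. Book value $137,752.
Year 2: DB = ⌊$137,752 × 200%/7⌋ = $39,357; SL = ⌊$109,952/6⌋ = $18,325 → take DB $39,357. Book value $98,395.
Year 3: DB = ⌊$98,395 × 200%/7⌋ = $28,112; SL = ⌊$70,595/5⌋ = $14,119 → take DB $28,112. Book value $70,283.
Year 4: DB = ⌊$70,283 × 200%/7⌋ = $20,080; SL = ⌊$42,483/4⌋ = $10,620 → take DB $20,080. Book value $50,203.
Year 5: DB = ⌊$50,203 × 200%/7⌋ = $14,343; SL = ⌊$22,403/3⌋ = $7,467 → take DB $14,343. Book value $35,860.
Year 6: DB = ⌊$35,860 × 200%/7⌋ = $10,245; SL = ⌊$8,060/2⌋ = $4,030 → take DB $10,245, capped at $8,060. Book value $27,800.

$8,060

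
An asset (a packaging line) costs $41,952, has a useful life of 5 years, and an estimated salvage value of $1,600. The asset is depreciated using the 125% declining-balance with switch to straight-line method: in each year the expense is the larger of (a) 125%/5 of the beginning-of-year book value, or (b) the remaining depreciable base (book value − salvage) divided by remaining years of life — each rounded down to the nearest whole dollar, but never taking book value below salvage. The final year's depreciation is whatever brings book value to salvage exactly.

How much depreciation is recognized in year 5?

$7,333

Depreciable base = $41,952 − $1,600 = $40,352.
Year 1: DB = ⌊$41,952 × 125%/5⌋ = $10,488; SL = ⌊$40,352/5⌋ = $8,070 → take DB $10,488. Book value $31,464.
Year 2: DB = ⌊$31,464 × 125%/5⌋ = $7,866; SL = ⌊$29,864/4⌋ = $7,466 → take DB $7,866. Book value $23,598.
Year 3: DB = ⌊$23,598 × 125%/5⌋ = $5,899; SL = ⌊$21,998/3⌋ = $7,332 → take SL $7,332. Book value $16,266.
Year 4: DB = ⌊$16,266 × 125%/5⌋ = $4,066; SL = ⌊$14,666/2⌋ = $7,333 → take SL $7,333. Book value $8,933.
Year 5 (final): $8,933 − $1,600 = $7,333. Book value $1,600.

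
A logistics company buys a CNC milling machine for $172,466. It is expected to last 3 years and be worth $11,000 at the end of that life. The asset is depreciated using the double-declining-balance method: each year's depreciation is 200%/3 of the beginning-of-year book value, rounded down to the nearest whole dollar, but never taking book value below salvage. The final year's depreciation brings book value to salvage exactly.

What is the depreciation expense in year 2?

$38,326

Depreciable base = $172,466 − $11,000 = $161,466.
Year 1: ⌊$172,466 × 200%/3⌋ = $114,977. Book value $57,489.
Year 2: ⌊$57,489 × 200%/3⌋ = $38,326. Book value $19,163.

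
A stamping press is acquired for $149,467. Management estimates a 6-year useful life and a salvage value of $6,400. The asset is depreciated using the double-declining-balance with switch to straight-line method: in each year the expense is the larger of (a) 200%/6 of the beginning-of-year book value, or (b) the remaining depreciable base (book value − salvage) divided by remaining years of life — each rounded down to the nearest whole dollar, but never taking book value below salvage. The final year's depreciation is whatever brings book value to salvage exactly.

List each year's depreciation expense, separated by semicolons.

$49,822; $33,215; $22,143; $14,762; $11,562; $11,563

Depreciable base = $149,467 − $6,400 = $143,067.
Year 1: DB = ⌊$149,467 × 200%/6⌋ = $49,822; SL = ⌊$143,067/6⌋ = $23,844 → take DB $49,822. Book value $99,645.
Year 2: DB = ⌊$99,645 × 200%/6⌋ = $33,215; SL = ⌊$93,245/5⌋ = $18,649 → take DB $33,215. Book value $66,430.
Year 3: DB = ⌊$66,430 × 200%/6⌋ = $22,143; SL = ⌊$60,030/4⌋ = $15,007 → take DB $22,143. Book value $44,287.
Year 4: DB = ⌊$44,287 × 200%/6⌋ = $14,762; SL = ⌊$37,887/3⌋ = $12,629 → take DB $14,762. Book value $29,525.
Year 5: DB = ⌊$29,525 × 200%/6⌋ = $9,841; SL = ⌊$23,125/2⌋ = $11,562 → take SL $11,562. Book value $17,963.
Year 6 (final): $17,963 − $6,400 = $11,563. Book value $6,400.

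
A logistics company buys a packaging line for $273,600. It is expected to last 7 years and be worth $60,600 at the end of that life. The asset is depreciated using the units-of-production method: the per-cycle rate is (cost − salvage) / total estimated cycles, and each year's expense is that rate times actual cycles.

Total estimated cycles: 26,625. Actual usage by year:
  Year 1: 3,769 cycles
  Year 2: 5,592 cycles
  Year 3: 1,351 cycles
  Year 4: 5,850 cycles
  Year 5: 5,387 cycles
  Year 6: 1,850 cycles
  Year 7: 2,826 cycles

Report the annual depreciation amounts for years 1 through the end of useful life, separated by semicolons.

$30,152; $44,736; $10,808; $46,800; $43,096; $14,800; $22,608

Depreciable base = $273,600 − $60,600 = $213,000.
Rate = $213,000 / 26,625 cycles = $8 per cycle.
Year 1: 3,769 × $8 = $30,152. Book value $243,448.
Year 2: 5,592 × $8 = $44,736. Book value $198,712.
Year 3: 1,351 × $8 = $10,808. Book value $187,904.
Year 4: 5,850 × $8 = $46,800. Book value $141,104.
Year 5: 5,387 × $8 = $43,096. Book value $98,008.
Year 6: 1,850 × $8 = $14,800. Book value $83,208.
Year 7: 2,826 × $8 = $22,608. Book value $60,600.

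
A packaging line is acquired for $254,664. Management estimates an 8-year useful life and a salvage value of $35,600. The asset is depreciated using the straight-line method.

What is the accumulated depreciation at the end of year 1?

$27,383

Depreciable base = $254,664 − $35,600 = $219,064.
Annual expense = $219,064 / 8 = $27,383.
End of year 1: book value $227,281.
Accumulated through year 1 = $254,664 − $227,281 = $27,383.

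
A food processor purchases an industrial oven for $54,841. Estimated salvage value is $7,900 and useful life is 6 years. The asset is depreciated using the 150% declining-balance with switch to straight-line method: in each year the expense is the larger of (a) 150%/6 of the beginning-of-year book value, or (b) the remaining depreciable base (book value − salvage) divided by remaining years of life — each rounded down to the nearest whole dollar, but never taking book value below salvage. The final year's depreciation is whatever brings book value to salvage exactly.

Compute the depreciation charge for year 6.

Depreciable base = $54,841 − $7,900 = $46,941.
Year 1: DB = ⌊$54,841 × 150%/6⌋ = $13,710; SL = ⌊$46,941/6⌋ = $7,823 → take DB $13,710. Book value $41,131.
Year 2: DB = ⌊$41,131 × 150%/6⌋ = $10,282; SL = ⌊$33,231/5⌋ = $6,646 → take DB $10,282. Book value $30,849.
Year 3: DB = ⌊$30,849 × 150%/6⌋ = $7,712; SL = ⌊$22,949/4⌋ = $5,737 → take DB $7,712. Book value $23,137.
Year 4: DB = ⌊$23,137 × 150%/6⌋ = $5,784; SL = ⌊$15,237/3⌋ = $5,079 → take DB $5,784. Book value $17,353.
Year 5: DB = ⌊$17,353 × 150%/6⌋ = $4,338; SL = ⌊$9,453/2⌋ = $4,726 → take SL $4,726. Book value $12,627.
Year 6 (final): $12,627 − $7,900 = $4,727. Book value $7,900.

$4,727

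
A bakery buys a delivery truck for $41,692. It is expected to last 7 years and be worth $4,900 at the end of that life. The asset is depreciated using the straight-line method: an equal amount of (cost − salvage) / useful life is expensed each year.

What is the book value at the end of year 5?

Depreciable base = $41,692 − $4,900 = $36,792.
Annual expense = $36,792 / 7 = $5,256.
End of year 1: book value $36,436.
End of year 2: book value $31,180.
End of year 3: book value $25,924.
End of year 4: book value $20,668.
End of year 5: book value $15,412.

$15,412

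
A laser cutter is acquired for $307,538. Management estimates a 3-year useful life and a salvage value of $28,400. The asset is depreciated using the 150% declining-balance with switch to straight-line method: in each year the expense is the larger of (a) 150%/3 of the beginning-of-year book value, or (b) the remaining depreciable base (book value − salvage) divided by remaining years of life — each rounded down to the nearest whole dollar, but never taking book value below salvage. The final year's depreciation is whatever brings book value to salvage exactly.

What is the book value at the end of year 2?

$76,885

Depreciable base = $307,538 − $28,400 = $279,138.
Year 1: DB = ⌊$307,538 × 150%/3⌋ = $153,769; SL = ⌊$279,138/3⌋ = $93,046 → take DB $153,769. Book value $153,769.
Year 2: DB = ⌊$153,769 × 150%/3⌋ = $76,884; SL = ⌊$125,369/2⌋ = $62,684 → take DB $76,884. Book value $76,885.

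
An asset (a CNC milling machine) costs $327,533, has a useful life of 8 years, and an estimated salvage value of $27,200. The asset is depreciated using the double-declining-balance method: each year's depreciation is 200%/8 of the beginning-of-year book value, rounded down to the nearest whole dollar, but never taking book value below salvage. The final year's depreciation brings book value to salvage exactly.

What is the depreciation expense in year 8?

$16,522

Depreciable base = $327,533 − $27,200 = $300,333.
Year 1: ⌊$327,533 × 200%/8⌋ = $81,883. Book value $245,650.
Year 2: ⌊$245,650 × 200%/8⌋ = $61,412. Book value $184,238.
Year 3: ⌊$184,238 × 200%/8⌋ = $46,059. Book value $138,179.
Year 4: ⌊$138,179 × 200%/8⌋ = $34,544. Book value $103,635.
Year 5: ⌊$103,635 × 200%/8⌋ = $25,908. Book value $77,727.
Year 6: ⌊$77,727 × 200%/8⌋ = $19,431. Book value $58,296.
Year 7: ⌊$58,296 × 200%/8⌋ = $14,574. Book value $43,722.
Year 8 (final): $43,722 − $27,200 = $16,522. Book value $27,200.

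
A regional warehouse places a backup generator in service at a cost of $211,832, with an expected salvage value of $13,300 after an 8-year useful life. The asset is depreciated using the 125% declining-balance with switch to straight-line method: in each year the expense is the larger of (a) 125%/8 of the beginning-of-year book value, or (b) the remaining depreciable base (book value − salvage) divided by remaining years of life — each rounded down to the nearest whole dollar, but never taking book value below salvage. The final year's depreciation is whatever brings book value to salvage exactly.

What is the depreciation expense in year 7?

$22,789

Depreciable base = $211,832 − $13,300 = $198,532.
Year 1: DB = ⌊$211,832 × 125%/8⌋ = $33,098; SL = ⌊$198,532/8⌋ = $24,816 → take DB $33,098. Book value $178,734.
Year 2: DB = ⌊$178,734 × 125%/8⌋ = $27,927; SL = ⌊$165,434/7⌋ = $23,633 → take DB $27,927. Book value $150,807.
Year 3: DB = ⌊$150,807 × 125%/8⌋ = $23,563; SL = ⌊$137,507/6⌋ = $22,917 → take DB $23,563. Book value $127,244.
Year 4: DB = ⌊$127,244 × 125%/8⌋ = $19,881; SL = ⌊$113,944/5⌋ = $22,788 → take SL $22,788. Book value $104,456.
Year 5: DB = ⌊$104,456 × 125%/8⌋ = $16,321; SL = ⌊$91,156/4⌋ = $22,789 → take SL $22,789. Book value $81,667.
Year 6: DB = ⌊$81,667 × 125%/8⌋ = $12,760; SL = ⌊$68,367/3⌋ = $22,789 → take SL $22,789. Book value $58,878.
Year 7: DB = ⌊$58,878 × 125%/8⌋ = $9,199; SL = ⌊$45,578/2⌋ = $22,789 → take SL $22,789. Book value $36,089.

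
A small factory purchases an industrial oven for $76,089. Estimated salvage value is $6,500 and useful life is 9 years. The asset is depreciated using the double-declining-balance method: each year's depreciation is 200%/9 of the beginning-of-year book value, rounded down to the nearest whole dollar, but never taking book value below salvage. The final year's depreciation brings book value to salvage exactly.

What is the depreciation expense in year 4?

Depreciable base = $76,089 − $6,500 = $69,589.
Year 1: ⌊$76,089 × 200%/9⌋ = $16,908. Book value $59,181.
Year 2: ⌊$59,181 × 200%/9⌋ = $13,151. Book value $46,030.
Year 3: ⌊$46,030 × 200%/9⌋ = $10,228. Book value $35,802.
Year 4: ⌊$35,802 × 200%/9⌋ = $7,956. Book value $27,846.

$7,956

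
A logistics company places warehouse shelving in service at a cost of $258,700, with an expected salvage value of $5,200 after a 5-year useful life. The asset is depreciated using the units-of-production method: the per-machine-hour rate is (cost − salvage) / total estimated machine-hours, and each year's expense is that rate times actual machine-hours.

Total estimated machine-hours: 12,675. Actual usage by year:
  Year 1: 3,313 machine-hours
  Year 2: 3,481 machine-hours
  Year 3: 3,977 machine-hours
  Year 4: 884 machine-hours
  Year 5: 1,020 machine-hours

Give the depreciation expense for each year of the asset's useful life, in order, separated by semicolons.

Depreciable base = $258,700 − $5,200 = $253,500.
Rate = $253,500 / 12,675 machine-hours = $20 per machine-hour.
Year 1: 3,313 × $20 = $66,260. Book value $192,440.
Year 2: 3,481 × $20 = $69,620. Book value $122,820.
Year 3: 3,977 × $20 = $79,540. Book value $43,280.
Year 4: 884 × $20 = $17,680. Book value $25,600.
Year 5: 1,020 × $20 = $20,400. Book value $5,200.

$66,260; $69,620; $79,540; $17,680; $20,400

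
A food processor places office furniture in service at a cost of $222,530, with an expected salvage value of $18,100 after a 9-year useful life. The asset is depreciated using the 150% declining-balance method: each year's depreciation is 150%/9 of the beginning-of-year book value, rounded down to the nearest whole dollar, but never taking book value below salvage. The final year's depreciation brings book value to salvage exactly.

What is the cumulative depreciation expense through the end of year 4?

Depreciable base = $222,530 − $18,100 = $204,430.
Year 1: ⌊$222,530 × 150%/9⌋ = $37,088. Book value $185,442.
Year 2: ⌊$185,442 × 150%/9⌋ = $30,907. Book value $154,535.
Year 3: ⌊$154,535 × 150%/9⌋ = $25,755. Book value $128,780.
Year 4: ⌊$128,780 × 150%/9⌋ = $21,463. Book value $107,317.
Accumulated through year 4 = $222,530 − $107,317 = $115,213.

$115,213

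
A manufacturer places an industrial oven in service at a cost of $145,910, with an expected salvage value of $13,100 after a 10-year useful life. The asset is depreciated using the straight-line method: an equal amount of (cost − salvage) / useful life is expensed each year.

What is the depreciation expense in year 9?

Depreciable base = $145,910 − $13,100 = $132,810.
Annual expense = $132,810 / 10 = $13,281.

$13,281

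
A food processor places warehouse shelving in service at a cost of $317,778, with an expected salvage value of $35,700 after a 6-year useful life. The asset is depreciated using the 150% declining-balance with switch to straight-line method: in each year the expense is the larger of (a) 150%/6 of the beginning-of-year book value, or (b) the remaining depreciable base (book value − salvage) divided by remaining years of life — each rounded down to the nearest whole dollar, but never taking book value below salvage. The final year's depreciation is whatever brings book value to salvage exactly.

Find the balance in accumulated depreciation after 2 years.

Depreciable base = $317,778 − $35,700 = $282,078.
Year 1: DB = ⌊$317,778 × 150%/6⌋ = $79,444; SL = ⌊$282,078/6⌋ = $47,013 → take DB $79,444. Book value $238,334.
Year 2: DB = ⌊$238,334 × 150%/6⌋ = $59,583; SL = ⌊$202,634/5⌋ = $40,526 → take DB $59,583. Book value $178,751.
Accumulated through year 2 = $317,778 − $178,751 = $139,027.

$139,027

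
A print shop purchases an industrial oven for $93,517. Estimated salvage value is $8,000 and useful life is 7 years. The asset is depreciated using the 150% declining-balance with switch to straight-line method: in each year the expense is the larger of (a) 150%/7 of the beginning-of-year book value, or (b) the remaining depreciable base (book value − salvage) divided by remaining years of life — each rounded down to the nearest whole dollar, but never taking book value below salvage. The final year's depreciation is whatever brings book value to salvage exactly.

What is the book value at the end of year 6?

Depreciable base = $93,517 − $8,000 = $85,517.
Year 1: DB = ⌊$93,517 × 150%/7⌋ = $20,039; SL = ⌊$85,517/7⌋ = $12,216 → take DB $20,039. Book value $73,478.
Year 2: DB = ⌊$73,478 × 150%/7⌋ = $15,745; SL = ⌊$65,478/6⌋ = $10,913 → take DB $15,745. Book value $57,733.
Year 3: DB = ⌊$57,733 × 150%/7⌋ = $12,371; SL = ⌊$49,733/5⌋ = $9,946 → take DB $12,371. Book value $45,362.
Year 4: DB = ⌊$45,362 × 150%/7⌋ = $9,720; SL = ⌊$37,362/4⌋ = $9,340 → take DB $9,720. Book value $35,642.
Year 5: DB = ⌊$35,642 × 150%/7⌋ = $7,637; SL = ⌊$27,642/3⌋ = $9,214 → take SL $9,214. Book value $26,428.
Year 6: DB = ⌊$26,428 × 150%/7⌋ = $5,663; SL = ⌊$18,428/2⌋ = $9,214 → take SL $9,214. Book value $17,214.

$17,214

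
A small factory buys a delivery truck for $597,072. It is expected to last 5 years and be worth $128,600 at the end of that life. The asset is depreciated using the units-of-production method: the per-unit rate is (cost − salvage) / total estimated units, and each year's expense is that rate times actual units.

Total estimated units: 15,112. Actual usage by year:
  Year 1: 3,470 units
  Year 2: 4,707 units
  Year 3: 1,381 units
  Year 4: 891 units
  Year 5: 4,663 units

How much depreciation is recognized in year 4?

Depreciable base = $597,072 − $128,600 = $468,472.
Rate = $468,472 / 15,112 units = $31 per unit.
Year 1: 3,470 × $31 = $107,570. Book value $489,502.
Year 2: 4,707 × $31 = $145,917. Book value $343,585.
Year 3: 1,381 × $31 = $42,811. Book value $300,774.
Year 4: 891 × $31 = $27,621. Book value $273,153.

$27,621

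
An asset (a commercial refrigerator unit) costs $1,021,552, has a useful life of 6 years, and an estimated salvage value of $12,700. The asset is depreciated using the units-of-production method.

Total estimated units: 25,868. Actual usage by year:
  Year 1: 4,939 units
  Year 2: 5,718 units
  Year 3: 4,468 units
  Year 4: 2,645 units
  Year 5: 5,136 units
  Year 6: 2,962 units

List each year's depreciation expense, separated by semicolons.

$192,621; $223,002; $174,252; $103,155; $200,304; $115,518

Depreciable base = $1,021,552 − $12,700 = $1,008,852.
Rate = $1,008,852 / 25,868 units = $39 per unit.
Year 1: 4,939 × $39 = $192,621. Book value $828,931.
Year 2: 5,718 × $39 = $223,002. Book value $605,929.
Year 3: 4,468 × $39 = $174,252. Book value $431,677.
Year 4: 2,645 × $39 = $103,155. Book value $328,522.
Year 5: 5,136 × $39 = $200,304. Book value $128,218.
Year 6: 2,962 × $39 = $115,518. Book value $12,700.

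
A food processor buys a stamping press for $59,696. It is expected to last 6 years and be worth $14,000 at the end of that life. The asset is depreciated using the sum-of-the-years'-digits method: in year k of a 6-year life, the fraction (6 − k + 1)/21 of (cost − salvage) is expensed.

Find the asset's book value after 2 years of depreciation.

Depreciable base = $59,696 − $14,000 = $45,696.
Sum of the years' digits = 6+5+4+3+2+1 = 21.
Year 1: $45,696 × 6/21 = $13,056. Book value $46,640.
Year 2: $45,696 × 5/21 = $10,880. Book value $35,760.

$35,760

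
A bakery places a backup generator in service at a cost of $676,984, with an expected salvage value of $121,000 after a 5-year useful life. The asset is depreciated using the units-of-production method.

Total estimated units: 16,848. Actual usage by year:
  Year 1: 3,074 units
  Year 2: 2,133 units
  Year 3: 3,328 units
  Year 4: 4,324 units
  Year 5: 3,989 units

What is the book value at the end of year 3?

Depreciable base = $676,984 − $121,000 = $555,984.
Rate = $555,984 / 16,848 units = $33 per unit.
Year 1: 3,074 × $33 = $101,442. Book value $575,542.
Year 2: 2,133 × $33 = $70,389. Book value $505,153.
Year 3: 3,328 × $33 = $109,824. Book value $395,329.

$395,329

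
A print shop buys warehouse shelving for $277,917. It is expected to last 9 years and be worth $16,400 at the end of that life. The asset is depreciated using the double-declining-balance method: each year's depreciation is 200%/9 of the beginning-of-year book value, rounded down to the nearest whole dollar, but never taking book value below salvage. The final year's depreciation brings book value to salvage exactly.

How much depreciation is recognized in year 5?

Depreciable base = $277,917 − $16,400 = $261,517.
Year 1: ⌊$277,917 × 200%/9⌋ = $61,759. Book value $216,158.
Year 2: ⌊$216,158 × 200%/9⌋ = $48,035. Book value $168,123.
Year 3: ⌊$168,123 × 200%/9⌋ = $37,360. Book value $130,763.
Year 4: ⌊$130,763 × 200%/9⌋ = $29,058. Book value $101,705.
Year 5: ⌊$101,705 × 200%/9⌋ = $22,601. Book value $79,104.

$22,601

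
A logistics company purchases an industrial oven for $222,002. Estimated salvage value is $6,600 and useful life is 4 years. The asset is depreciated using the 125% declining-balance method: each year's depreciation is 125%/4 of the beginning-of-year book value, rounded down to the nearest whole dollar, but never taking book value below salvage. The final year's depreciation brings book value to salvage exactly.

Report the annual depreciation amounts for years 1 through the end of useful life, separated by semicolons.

$69,375; $47,695; $32,791; $65,541

Depreciable base = $222,002 − $6,600 = $215,402.
Year 1: ⌊$222,002 × 125%/4⌋ = $69,375. Book value $152,627.
Year 2: ⌊$152,627 × 125%/4⌋ = $47,695. Book value $104,932.
Year 3: ⌊$104,932 × 125%/4⌋ = $32,791. Book value $72,141.
Year 4 (final): $72,141 − $6,600 = $65,541. Book value $6,600.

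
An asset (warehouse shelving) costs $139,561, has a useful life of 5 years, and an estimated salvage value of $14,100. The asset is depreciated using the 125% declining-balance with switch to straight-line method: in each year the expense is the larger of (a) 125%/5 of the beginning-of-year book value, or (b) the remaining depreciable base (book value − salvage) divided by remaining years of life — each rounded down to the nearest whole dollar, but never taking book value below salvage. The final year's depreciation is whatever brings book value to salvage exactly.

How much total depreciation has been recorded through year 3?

$82,525

Depreciable base = $139,561 − $14,100 = $125,461.
Year 1: DB = ⌊$139,561 × 125%/5⌋ = $34,890; SL = ⌊$125,461/5⌋ = $25,092 → take DB $34,890. Book value $104,671.
Year 2: DB = ⌊$104,671 × 125%/5⌋ = $26,167; SL = ⌊$90,571/4⌋ = $22,642 → take DB $26,167. Book value $78,504.
Year 3: DB = ⌊$78,504 × 125%/5⌋ = $19,626; SL = ⌊$64,404/3⌋ = $21,468 → take SL $21,468. Book value $57,036.
Accumulated through year 3 = $139,561 − $57,036 = $82,525.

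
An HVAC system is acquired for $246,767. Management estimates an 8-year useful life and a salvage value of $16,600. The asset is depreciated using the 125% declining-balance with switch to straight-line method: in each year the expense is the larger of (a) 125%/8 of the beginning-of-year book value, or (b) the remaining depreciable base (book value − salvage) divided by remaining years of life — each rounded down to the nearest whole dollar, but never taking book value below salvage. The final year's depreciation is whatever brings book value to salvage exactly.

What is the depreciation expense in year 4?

Depreciable base = $246,767 − $16,600 = $230,167.
Year 1: DB = ⌊$246,767 × 125%/8⌋ = $38,557; SL = ⌊$230,167/8⌋ = $28,770 → take DB $38,557. Book value $208,210.
Year 2: DB = ⌊$208,210 × 125%/8⌋ = $32,532; SL = ⌊$191,610/7⌋ = $27,372 → take DB $32,532. Book value $175,678.
Year 3: DB = ⌊$175,678 × 125%/8⌋ = $27,449; SL = ⌊$159,078/6⌋ = $26,513 → take DB $27,449. Book value $148,229.
Year 4: DB = ⌊$148,229 × 125%/8⌋ = $23,160; SL = ⌊$131,629/5⌋ = $26,325 → take SL $26,325. Book value $121,904.

$26,325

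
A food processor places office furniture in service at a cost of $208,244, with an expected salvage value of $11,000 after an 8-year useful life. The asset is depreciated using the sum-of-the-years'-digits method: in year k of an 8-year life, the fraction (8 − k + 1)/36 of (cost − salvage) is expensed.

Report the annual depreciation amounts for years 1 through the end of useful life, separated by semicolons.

$43,832; $38,353; $32,874; $27,395; $21,916; $16,437; $10,958; $5,479

Depreciable base = $208,244 − $11,000 = $197,244.
Sum of the years' digits = 8+7+6+5+4+3+2+1 = 36.
Year 1: $197,244 × 8/36 = $43,832. Book value $164,412.
Year 2: $197,244 × 7/36 = $38,353. Book value $126,059.
Year 3: $197,244 × 6/36 = $32,874. Book value $93,185.
Year 4: $197,244 × 5/36 = $27,395. Book value $65,790.
Year 5: $197,244 × 4/36 = $21,916. Book value $43,874.
Year 6: $197,244 × 3/36 = $16,437. Book value $27,437.
Year 7: $197,244 × 2/36 = $10,958. Book value $16,479.
Year 8: $197,244 × 1/36 = $5,479. Book value $11,000.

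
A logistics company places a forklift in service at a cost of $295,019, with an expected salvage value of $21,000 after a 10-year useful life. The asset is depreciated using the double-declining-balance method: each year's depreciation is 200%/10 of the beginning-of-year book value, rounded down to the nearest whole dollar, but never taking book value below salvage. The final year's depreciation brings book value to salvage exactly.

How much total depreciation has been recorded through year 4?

Depreciable base = $295,019 − $21,000 = $274,019.
Year 1: ⌊$295,019 × 200%/10⌋ = $59,003. Book value $236,016.
Year 2: ⌊$236,016 × 200%/10⌋ = $47,203. Book value $188,813.
Year 3: ⌊$188,813 × 200%/10⌋ = $37,762. Book value $151,051.
Year 4: ⌊$151,051 × 200%/10⌋ = $30,210. Book value $120,841.
Accumulated through year 4 = $295,019 − $120,841 = $174,178.

$174,178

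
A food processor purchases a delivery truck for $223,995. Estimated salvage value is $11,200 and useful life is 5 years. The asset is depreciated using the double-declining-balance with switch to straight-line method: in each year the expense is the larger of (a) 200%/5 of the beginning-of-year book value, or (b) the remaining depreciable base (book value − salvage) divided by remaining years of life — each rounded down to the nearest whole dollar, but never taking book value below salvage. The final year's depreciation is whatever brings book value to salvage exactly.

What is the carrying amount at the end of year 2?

Depreciable base = $223,995 − $11,200 = $212,795.
Year 1: DB = ⌊$223,995 × 200%/5⌋ = $89,598; SL = ⌊$212,795/5⌋ = $42,559 → take DB $89,598. Book value $134,397.
Year 2: DB = ⌊$134,397 × 200%/5⌋ = $53,758; SL = ⌊$123,197/4⌋ = $30,799 → take DB $53,758. Book value $80,639.

$80,639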